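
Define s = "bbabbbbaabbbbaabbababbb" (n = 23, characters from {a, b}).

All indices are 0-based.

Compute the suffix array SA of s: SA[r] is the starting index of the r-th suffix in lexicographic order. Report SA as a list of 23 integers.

[13, 7, 17, 14, 19, 8, 2, 22, 12, 6, 16, 18, 1, 21, 11, 5, 15, 0, 20, 10, 4, 9, 3]

rank | idx | suffix
   0 |  13 | aabbababbb
   1 |   7 | aabbbbaabbababbb
   2 |  17 | ababbb
   3 |  14 | abbababbb
   4 |  19 | abbb
   5 |   8 | abbbbaabbababbb
   6 |   2 | abbbbaabbbbaabbababbb
   7 |  22 | b
   8 |  12 | baabbababbb
   9 |   6 | baabbbbaabbababbb
  10 |  16 | bababbb
  11 |  18 | babbb
  12 |   1 | babbbbaabbbbaabbababbb
  13 |  21 | bb
  14 |  11 | bbaabbababbb
  15 |   5 | bbaabbbbaabbababbb
  16 |  15 | bbababbb
  17 |   0 | bbabbbbaabbbbaabbababbb
  18 |  20 | bbb
  19 |  10 | bbbaabbababbb
  20 |   4 | bbbaabbbbaabbababbb
  21 |   9 | bbbbaabbababbb
  22 |   3 | bbbbaabbbbaabbababbb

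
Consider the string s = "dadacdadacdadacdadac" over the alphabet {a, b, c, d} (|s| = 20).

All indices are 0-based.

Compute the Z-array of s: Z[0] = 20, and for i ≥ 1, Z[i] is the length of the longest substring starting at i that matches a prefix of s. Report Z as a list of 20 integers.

[20, 0, 2, 0, 0, 15, 0, 2, 0, 0, 10, 0, 2, 0, 0, 5, 0, 2, 0, 0]

Z[0]=20
i=1: i≥r, start 0; Z[1]=0
i=2: i≥r, start 0; Z[2]=2 extend→box=[2,4)
i=3: min(r-i=1, Z[1]=0)=0; Z[3]=0
i=4: i≥r, start 0; Z[4]=0
i=5: i≥r, start 0; Z[5]=15 extend→box=[5,20)
i=6: min(r-i=14, Z[1]=0)=0; Z[6]=0
i=7: min(r-i=13, Z[2]=2)=2; Z[7]=2
i=8: min(r-i=12, Z[3]=0)=0; Z[8]=0
i=9: min(r-i=11, Z[4]=0)=0; Z[9]=0
i=10: min(r-i=10, Z[5]=15)=10; Z[10]=10
i=11: min(r-i=9, Z[6]=0)=0; Z[11]=0
i=12: min(r-i=8, Z[7]=2)=2; Z[12]=2
i=13: min(r-i=7, Z[8]=0)=0; Z[13]=0
i=14: min(r-i=6, Z[9]=0)=0; Z[14]=0
i=15: min(r-i=5, Z[10]=10)=5; Z[15]=5
i=16: min(r-i=4, Z[11]=0)=0; Z[16]=0
i=17: min(r-i=3, Z[12]=2)=2; Z[17]=2
i=18: min(r-i=2, Z[13]=0)=0; Z[18]=0
i=19: min(r-i=1, Z[14]=0)=0; Z[19]=0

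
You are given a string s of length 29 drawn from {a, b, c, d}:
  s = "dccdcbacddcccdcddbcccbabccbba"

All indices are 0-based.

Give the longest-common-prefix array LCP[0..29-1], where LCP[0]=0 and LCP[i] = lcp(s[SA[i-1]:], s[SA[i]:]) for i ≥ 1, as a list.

[0, 1, 1, 0, 2, 2, 1, 1, 3, 0, 3, 2, 1, 3, 2, 3, 2, 4, 1, 3, 2, 3, 0, 1, 2, 3, 2, 1, 2]

rank→(start, suffix):
  0 → (28, 'a')
  1 → (22, 'abccbba')
  2 → (6, 'acddcccdcddbcccbabccbba')
  3 → (27, 'ba')
  4 → (21, 'babccbba')
  5 → (5, 'bacddcccdcddbcccbabccbba')
  6 → (26, 'bba')
  7 → (23, 'bccbba')
  8 → (17, 'bcccbabccbba')
  9 → (20, 'cbabccbba')
  10 → (4, 'cbacddcccdcddbcccbabccbba')
  11 → (25, 'cbba')
  12 → (19, 'ccbabccbba')
  13 → (24, 'ccbba')
  14 → (18, 'cccbabccbba')
  15 → (10, 'cccdcddbcccbabccbba')
  16 → (1, 'ccdcbacddcccdcddbcccbabccbba')
  17 → (11, 'ccdcddbcccbabccbba')
  18 → (2, 'cdcbacddcccdcddbcccbabccbba')
  19 → (12, 'cdcddbcccbabccbba')
  20 → (14, 'cddbcccbabccbba')
  21 → (7, 'cddcccdcddbcccbabccbba')
  22 → (16, 'dbcccbabccbba')
  23 → (3, 'dcbacddcccdcddbcccbabccbba')
  24 → (9, 'dcccdcddbcccbabccbba')
  25 → (0, 'dccdcbacddcccdcddbcccbabccbba')
  26 → (13, 'dcddbcccbabccbba')
  27 → (15, 'ddbcccbabccbba')
  28 → (8, 'ddcccdcddbcccbabccbba')

SA = [28, 22, 6, 27, 21, 5, 26, 23, 17, 20, 4, 25, 19, 24, 18, 10, 1, 11, 2, 12, 14, 7, 16, 3, 9, 0, 13, 15, 8]
i: (SA[i-1],SA[i]) lcp shared
  1: (28,22) 1 'a'
  2: (22,6) 1 'a'
  3: (6,27) 0 ''
  4: (27,21) 2 'ba'
  5: (21,5) 2 'ba'
  6: (5,26) 1 'b'
  7: (26,23) 1 'b'
  8: (23,17) 3 'bcc'
  9: (17,20) 0 ''
  10: (20,4) 3 'cba'
  11: (4,25) 2 'cb'
  12: (25,19) 1 'c'
  13: (19,24) 3 'ccb'
  14: (24,18) 2 'cc'
  15: (18,10) 3 'ccc'
  16: (10,1) 2 'cc'
  17: (1,11) 4 'ccdc'
  18: (11,2) 1 'c'
  19: (2,12) 3 'cdc'
  20: (12,14) 2 'cd'
  21: (14,7) 3 'cdd'
  22: (7,16) 0 ''
  23: (16,3) 1 'd'
  24: (3,9) 2 'dc'
  25: (9,0) 3 'dcc'
  26: (0,13) 2 'dc'
  27: (13,15) 1 'd'
  28: (15,8) 2 'dd'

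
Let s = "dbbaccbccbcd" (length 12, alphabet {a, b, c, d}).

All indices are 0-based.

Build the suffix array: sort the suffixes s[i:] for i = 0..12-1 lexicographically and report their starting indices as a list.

rank | idx | suffix
   0 |   3 | accbccbcd
   1 |   2 | baccbccbcd
   2 |   1 | bbaccbccbcd
   3 |   6 | bccbcd
   4 |   9 | bcd
   5 |   5 | cbccbcd
   6 |   8 | cbcd
   7 |   4 | ccbccbcd
   8 |   7 | ccbcd
   9 |  10 | cd
  10 |  11 | d
  11 |   0 | dbbaccbccbcd

[3, 2, 1, 6, 9, 5, 8, 4, 7, 10, 11, 0]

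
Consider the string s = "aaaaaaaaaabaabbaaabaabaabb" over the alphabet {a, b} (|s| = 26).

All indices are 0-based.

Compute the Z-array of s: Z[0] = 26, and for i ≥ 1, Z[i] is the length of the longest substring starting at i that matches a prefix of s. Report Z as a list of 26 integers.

[26, 9, 8, 7, 6, 5, 4, 3, 2, 1, 0, 2, 1, 0, 0, 3, 2, 1, 0, 2, 1, 0, 2, 1, 0, 0]

Z[0]=26
i=1: fresh scan; Z[1]=9 grow→box=[1,10)
i=2: min(r-i=8, Z[1]=9)=8; Z[2]=8
i=3: min(r-i=7, Z[2]=8)=7; Z[3]=7
i=4: min(r-i=6, Z[3]=7)=6; Z[4]=6
i=5: min(r-i=5, Z[4]=6)=5; Z[5]=5
i=6: min(r-i=4, Z[5]=5)=4; Z[6]=4
i=7: min(r-i=3, Z[6]=4)=3; Z[7]=3
i=8: min(r-i=2, Z[7]=3)=2; Z[8]=2
i=9: min(r-i=1, Z[8]=2)=1; Z[9]=1
i=10: fresh scan; Z[10]=0
i=11: fresh scan; Z[11]=2 grow→box=[11,13)
i=12: min(r-i=1, Z[1]=9)=1; Z[12]=1
i=13: fresh scan; Z[13]=0
i=14: fresh scan; Z[14]=0
i=15: fresh scan; Z[15]=3 grow→box=[15,18)
i=16: min(r-i=2, Z[1]=9)=2; Z[16]=2
i=17: min(r-i=1, Z[2]=8)=1; Z[17]=1
i=18: fresh scan; Z[18]=0
i=19: fresh scan; Z[19]=2 grow→box=[19,21)
i=20: min(r-i=1, Z[1]=9)=1; Z[20]=1
i=21: fresh scan; Z[21]=0
i=22: fresh scan; Z[22]=2 grow→box=[22,24)
i=23: min(r-i=1, Z[1]=9)=1; Z[23]=1
i=24: fresh scan; Z[24]=0
i=25: fresh scan; Z[25]=0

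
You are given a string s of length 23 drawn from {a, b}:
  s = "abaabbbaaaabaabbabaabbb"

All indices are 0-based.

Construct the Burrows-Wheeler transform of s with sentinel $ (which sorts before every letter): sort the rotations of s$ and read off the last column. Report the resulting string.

bbaabbbab$aaabbaaabbbaaa

rank  rotation                  last
    0  $abaabbbaaaabaabbabaabbb  b
    1  aaaabaabbabaabbb$abaabbb  b
    2  aaabaabbabaabbb$abaabbba  a
    3  aabaabbabaabbb$abaabbbaa  a
    4  aabbabaabbb$abaabbbaaaab  b
    5  aabbb$abaabbbaaaabaabbab  b
    6  aabbbaaaabaabbabaabbb$ab  b
    7  abaabbabaabbb$abaabbbaaa  a
    8  abaabbb$abaabbbaaaabaabb  b
    9  abaabbbaaaabaabbabaabbb$  $
   10  abbabaabbb$abaabbbaaaaba  a
   11  abbb$abaabbbaaaabaabbaba  a
   12  abbbaaaabaabbabaabbb$aba  a
   13  b$abaabbbaaaabaabbabaabb  b
   14  baaaabaabbabaabbb$abaabb  b
   15  baabbabaabbb$abaabbbaaaa  a
   16  baabbb$abaabbbaaaabaabba  a
   17  baabbbaaaabaabbabaabbb$a  a
   18  babaabbb$abaabbbaaaabaab  b
   19  bb$abaabbbaaaabaabbabaab  b
   20  bbaaaabaabbabaabbb$abaab  b
   21  bbabaabbb$abaabbbaaaabaa  a
   22  bbb$abaabbbaaaabaabbabaa  a
   23  bbbaaaabaabbabaabbb$abaa  a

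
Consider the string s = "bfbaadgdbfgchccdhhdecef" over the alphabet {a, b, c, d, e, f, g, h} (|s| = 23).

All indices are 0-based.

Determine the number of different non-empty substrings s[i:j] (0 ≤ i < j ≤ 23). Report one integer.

260

rank | idx | suffix
   0 |   3 | aadgdbfgchccdhhdecef
   1 |   4 | adgdbfgchccdhhdecef
   2 |   2 | baadgdbfgchccdhhdecef
   3 |   0 | bfbaadgdbfgchccdhhdecef
   4 |   8 | bfgchccdhhdecef
   5 |  13 | ccdhhdecef
   6 |  14 | cdhhdecef
   7 |  20 | cef
   8 |  11 | chccdhhdecef
   9 |   7 | dbfgchccdhhdecef
  10 |  18 | decef
  11 |   5 | dgdbfgchccdhhdecef
  12 |  15 | dhhdecef
  13 |  19 | ecef
  14 |  21 | ef
  15 |  22 | f
  16 |   1 | fbaadgdbfgchccdhhdecef
  17 |   9 | fgchccdhhdecef
  18 |  10 | gchccdhhdecef
  19 |   6 | gdbfgchccdhhdecef
  20 |  12 | hccdhhdecef
  21 |  17 | hdecef
  22 |  16 | hhdecef

SA = [3, 4, 2, 0, 8, 13, 14, 20, 11, 7, 18, 5, 15, 19, 21, 22, 1, 9, 10, 6, 12, 17, 16]
[i] adj suffixes → lcp
  [1] 3/4 → 1 ('a')
  [2] 4/2 → 0 ('')
  [3] 2/0 → 1 ('b')
  [4] 0/8 → 2 ('bf')
  [5] 8/13 → 0 ('')
  [6] 13/14 → 1 ('c')
  [7] 14/20 → 1 ('c')
  [8] 20/11 → 1 ('c')
  [9] 11/7 → 0 ('')
  [10] 7/18 → 1 ('d')
  [11] 18/5 → 1 ('d')
  [12] 5/15 → 1 ('d')
  [13] 15/19 → 0 ('')
  [14] 19/21 → 1 ('e')
  [15] 21/22 → 0 ('')
  [16] 22/1 → 1 ('f')
  [17] 1/9 → 1 ('f')
  [18] 9/10 → 0 ('')
  [19] 10/6 → 1 ('g')
  [20] 6/12 → 0 ('')
  [21] 12/17 → 1 ('h')
  [22] 17/16 → 1 ('h')

n(n+1)/2 = 23·24/2 = 276
Σ LCP = 0 + 1 + 0 + 1 + 2 + 0 + 1 + 1 + 1 + 0 + 1 + 1 + 1 + 0 + 1 + 0 + 1 + 1 + 0 + 1 + 0 + 1 + 1 = 16
distinct = 276 − 16 = 260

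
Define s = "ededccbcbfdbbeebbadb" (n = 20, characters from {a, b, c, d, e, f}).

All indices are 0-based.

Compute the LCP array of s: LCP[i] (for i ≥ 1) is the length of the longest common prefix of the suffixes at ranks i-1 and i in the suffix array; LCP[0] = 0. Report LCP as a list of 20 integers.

[0, 0, 1, 1, 2, 1, 1, 1, 0, 2, 1, 0, 2, 1, 1, 0, 1, 2, 1, 0]

rank→(start, suffix):
  0 → (17, 'adb')
  1 → (19, 'b')
  2 → (16, 'badb')
  3 → (15, 'bbadb')
  4 → (11, 'bbeebbadb')
  5 → (6, 'bcbfdbbeebbadb')
  6 → (12, 'beebbadb')
  7 → (8, 'bfdbbeebbadb')
  8 → (5, 'cbcbfdbbeebbadb')
  9 → (7, 'cbfdbbeebbadb')
  10 → (4, 'ccbcbfdbbeebbadb')
  11 → (18, 'db')
  12 → (10, 'dbbeebbadb')
  13 → (3, 'dccbcbfdbbeebbadb')
  14 → (1, 'dedccbcbfdbbeebbadb')
  15 → (14, 'ebbadb')
  16 → (2, 'edccbcbfdbbeebbadb')
  17 → (0, 'ededccbcbfdbbeebbadb')
  18 → (13, 'eebbadb')
  19 → (9, 'fdbbeebbadb')

SA = [17, 19, 16, 15, 11, 6, 12, 8, 5, 7, 4, 18, 10, 3, 1, 14, 2, 0, 13, 9]
i: (SA[i-1],SA[i]) lcp shared
  1: (17,19) 0 ''
  2: (19,16) 1 'b'
  3: (16,15) 1 'b'
  4: (15,11) 2 'bb'
  5: (11,6) 1 'b'
  6: (6,12) 1 'b'
  7: (12,8) 1 'b'
  8: (8,5) 0 ''
  9: (5,7) 2 'cb'
  10: (7,4) 1 'c'
  11: (4,18) 0 ''
  12: (18,10) 2 'db'
  13: (10,3) 1 'd'
  14: (3,1) 1 'd'
  15: (1,14) 0 ''
  16: (14,2) 1 'e'
  17: (2,0) 2 'ed'
  18: (0,13) 1 'e'
  19: (13,9) 0 ''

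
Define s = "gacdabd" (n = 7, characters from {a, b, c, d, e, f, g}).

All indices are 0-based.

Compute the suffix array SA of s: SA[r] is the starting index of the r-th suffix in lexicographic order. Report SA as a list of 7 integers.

[4, 1, 5, 2, 6, 3, 0]

rank→(start, suffix):
  0 → (4, 'abd')
  1 → (1, 'acdabd')
  2 → (5, 'bd')
  3 → (2, 'cdabd')
  4 → (6, 'd')
  5 → (3, 'dabd')
  6 → (0, 'gacdabd')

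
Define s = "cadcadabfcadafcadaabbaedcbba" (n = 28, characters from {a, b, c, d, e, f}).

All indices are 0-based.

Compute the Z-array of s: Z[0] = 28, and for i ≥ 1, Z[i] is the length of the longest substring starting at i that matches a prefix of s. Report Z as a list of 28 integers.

Z[0]=28
i=1: i≥r, start 0; Z[1]=0
i=2: i≥r, start 0; Z[2]=0
i=3: i≥r, start 0; Z[3]=3 extend→box=[3,6)
i=4: min(r-i=2, Z[1]=0)=0; Z[4]=0
i=5: min(r-i=1, Z[2]=0)=0; Z[5]=0
i=6: i≥r, start 0; Z[6]=0
i=7: i≥r, start 0; Z[7]=0
i=8: i≥r, start 0; Z[8]=0
i=9: i≥r, start 0; Z[9]=3 extend→box=[9,12)
i=10: min(r-i=2, Z[1]=0)=0; Z[10]=0
i=11: min(r-i=1, Z[2]=0)=0; Z[11]=0
i=12: i≥r, start 0; Z[12]=0
i=13: i≥r, start 0; Z[13]=0
i=14: i≥r, start 0; Z[14]=3 extend→box=[14,17)
i=15: min(r-i=2, Z[1]=0)=0; Z[15]=0
i=16: min(r-i=1, Z[2]=0)=0; Z[16]=0
i=17: i≥r, start 0; Z[17]=0
i=18: i≥r, start 0; Z[18]=0
i=19: i≥r, start 0; Z[19]=0
i=20: i≥r, start 0; Z[20]=0
i=21: i≥r, start 0; Z[21]=0
i=22: i≥r, start 0; Z[22]=0
i=23: i≥r, start 0; Z[23]=0
i=24: i≥r, start 0; Z[24]=1 extend→box=[24,25)
i=25: i≥r, start 0; Z[25]=0
i=26: i≥r, start 0; Z[26]=0
i=27: i≥r, start 0; Z[27]=0

[28, 0, 0, 3, 0, 0, 0, 0, 0, 3, 0, 0, 0, 0, 3, 0, 0, 0, 0, 0, 0, 0, 0, 0, 1, 0, 0, 0]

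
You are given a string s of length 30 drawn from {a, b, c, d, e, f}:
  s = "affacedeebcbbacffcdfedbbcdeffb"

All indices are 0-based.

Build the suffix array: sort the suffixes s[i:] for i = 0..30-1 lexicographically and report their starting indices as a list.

rank→(start, suffix):
  0 → (3, 'acedeebcbbacffcdfedbbcdeffb')
  1 → (13, 'acffcdfedbbcdeffb')
  2 → (0, 'affacedeebcbbacffcdfedbbcdeffb')
  3 → (29, 'b')
  4 → (12, 'bacffcdfedbbcdeffb')
  5 → (11, 'bbacffcdfedbbcdeffb')
  6 → (22, 'bbcdeffb')
  7 → (9, 'bcbbacffcdfedbbcdeffb')
  8 → (23, 'bcdeffb')
  9 → (10, 'cbbacffcdfedbbcdeffb')
  10 → (24, 'cdeffb')
  11 → (17, 'cdfedbbcdeffb')
  12 → (4, 'cedeebcbbacffcdfedbbcdeffb')
  13 → (14, 'cffcdfedbbcdeffb')
  14 → (21, 'dbbcdeffb')
  15 → (6, 'deebcbbacffcdfedbbcdeffb')
  16 → (25, 'deffb')
  17 → (18, 'dfedbbcdeffb')
  18 → (8, 'ebcbbacffcdfedbbcdeffb')
  19 → (20, 'edbbcdeffb')
  20 → (5, 'edeebcbbacffcdfedbbcdeffb')
  21 → (7, 'eebcbbacffcdfedbbcdeffb')
  22 → (26, 'effb')
  23 → (2, 'facedeebcbbacffcdfedbbcdeffb')
  24 → (28, 'fb')
  25 → (16, 'fcdfedbbcdeffb')
  26 → (19, 'fedbbcdeffb')
  27 → (1, 'ffacedeebcbbacffcdfedbbcdeffb')
  28 → (27, 'ffb')
  29 → (15, 'ffcdfedbbcdeffb')

[3, 13, 0, 29, 12, 11, 22, 9, 23, 10, 24, 17, 4, 14, 21, 6, 25, 18, 8, 20, 5, 7, 26, 2, 28, 16, 19, 1, 27, 15]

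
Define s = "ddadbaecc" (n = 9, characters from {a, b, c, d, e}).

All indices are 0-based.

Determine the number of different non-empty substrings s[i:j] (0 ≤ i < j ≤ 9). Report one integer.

rank→(start, suffix):
  0 → (2, 'adbaecc')
  1 → (5, 'aecc')
  2 → (4, 'baecc')
  3 → (8, 'c')
  4 → (7, 'cc')
  5 → (1, 'dadbaecc')
  6 → (3, 'dbaecc')
  7 → (0, 'ddadbaecc')
  8 → (6, 'ecc')

SA = [2, 5, 4, 8, 7, 1, 3, 0, 6]
i: (SA[i-1],SA[i]) lcp shared
  1: (2,5) 1 'a'
  2: (5,4) 0 ''
  3: (4,8) 0 ''
  4: (8,7) 1 'c'
  5: (7,1) 0 ''
  6: (1,3) 1 'd'
  7: (3,0) 1 'd'
  8: (0,6) 0 ''

n(n+1)/2 = 9·10/2 = 45
Σ LCP = 0 + 1 + 0 + 0 + 1 + 0 + 1 + 1 + 0 = 4
distinct = 45 − 4 = 41

41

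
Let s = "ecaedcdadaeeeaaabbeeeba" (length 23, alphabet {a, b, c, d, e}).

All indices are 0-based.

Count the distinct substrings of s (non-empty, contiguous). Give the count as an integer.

rank | idx | suffix
   0 |  22 | a
   1 |  13 | aaabbeeeba
   2 |  14 | aabbeeeba
   3 |  15 | abbeeeba
   4 |   7 | adaeeeaaabbeeeba
   5 |   2 | aedcdadaeeeaaabbeeeba
   6 |   9 | aeeeaaabbeeeba
   7 |  21 | ba
   8 |  16 | bbeeeba
   9 |  17 | beeeba
  10 |   1 | caedcdadaeeeaaabbeeeba
  11 |   5 | cdadaeeeaaabbeeeba
  12 |   6 | dadaeeeaaabbeeeba
  13 |   8 | daeeeaaabbeeeba
  14 |   4 | dcdadaeeeaaabbeeeba
  15 |  12 | eaaabbeeeba
  16 |  20 | eba
  17 |   0 | ecaedcdadaeeeaaabbeeeba
  18 |   3 | edcdadaeeeaaabbeeeba
  19 |  11 | eeaaabbeeeba
  20 |  19 | eeba
  21 |  10 | eeeaaabbeeeba
  22 |  18 | eeeba

SA = [22, 13, 14, 15, 7, 2, 9, 21, 16, 17, 1, 5, 6, 8, 4, 12, 20, 0, 3, 11, 19, 10, 18]
i: (SA[i-1],SA[i]) lcp shared
  1: (22,13) 1 'a'
  2: (13,14) 2 'aa'
  3: (14,15) 1 'a'
  4: (15,7) 1 'a'
  5: (7,2) 1 'a'
  6: (2,9) 2 'ae'
  7: (9,21) 0 ''
  8: (21,16) 1 'b'
  9: (16,17) 1 'b'
  10: (17,1) 0 ''
  11: (1,5) 1 'c'
  12: (5,6) 0 ''
  13: (6,8) 2 'da'
  14: (8,4) 1 'd'
  15: (4,12) 0 ''
  16: (12,20) 1 'e'
  17: (20,0) 1 'e'
  18: (0,3) 1 'e'
  19: (3,11) 1 'e'
  20: (11,19) 2 'ee'
  21: (19,10) 2 'ee'
  22: (10,18) 3 'eee'

n(n+1)/2 = 23·24/2 = 276
Σ LCP = 0 + 1 + 2 + 1 + 1 + 1 + 2 + 0 + 1 + 1 + 0 + 1 + 0 + 2 + 1 + 0 + 1 + 1 + 1 + 1 + 2 + 2 + 3 = 25
distinct = 276 − 25 = 251

251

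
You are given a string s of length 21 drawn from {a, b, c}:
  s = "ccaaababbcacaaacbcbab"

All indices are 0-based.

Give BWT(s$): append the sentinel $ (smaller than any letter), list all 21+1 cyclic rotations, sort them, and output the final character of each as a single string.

rank  rotation                last
    0  $ccaaababbcacaaacbcbab  b
    1  aaababbcacaaacbcbab$cc  c
    2  aaacbcbab$ccaaababbcac  c
    3  aababbcacaaacbcbab$cca  a
    4  aacbcbab$ccaaababbcaca  a
    5  ab$ccaaababbcacaaacbcb  b
    6  ababbcacaaacbcbab$ccaa  a
    7  abbcacaaacbcbab$ccaaab  b
    8  acaaacbcbab$ccaaababbc  c
    9  acbcbab$ccaaababbcacaa  a
   10  b$ccaaababbcacaaacbcba  a
   11  bab$ccaaababbcacaaacbc  c
   12  babbcacaaacbcbab$ccaaa  a
   13  bbcacaaacbcbab$ccaaaba  a
   14  bcacaaacbcbab$ccaaabab  b
   15  bcbab$ccaaababbcacaaac  c
   16  caaababbcacaaacbcbab$c  c
   17  caaacbcbab$ccaaababbca  a
   18  cacaaacbcbab$ccaaababb  b
   19  cbab$ccaaababbcacaaacb  b
   20  cbcbab$ccaaababbcacaaa  a
   21  ccaaababbcacaaacbcbab$  $

bccaababcaacaabccabba$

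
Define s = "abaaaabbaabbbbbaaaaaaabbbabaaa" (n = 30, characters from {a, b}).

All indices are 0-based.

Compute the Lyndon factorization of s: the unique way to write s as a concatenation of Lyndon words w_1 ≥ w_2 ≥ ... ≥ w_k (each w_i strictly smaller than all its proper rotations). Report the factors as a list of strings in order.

emit factor 1: 'ab' (i=0, period=2)
emit factor 2: 'aaaabbaabbbbb' (i=2, period=13)
emit factor 3: 'aaaaaaabbbab' (i=15, period=12)
emit factor 4: 'a' (i=27, period=1)
emit factor 5: 'a' (i=28, period=1)
emit factor 6: 'a' (i=29, period=1)

["ab", "aaaabbaabbbbb", "aaaaaaabbbab", "a", "a", "a"]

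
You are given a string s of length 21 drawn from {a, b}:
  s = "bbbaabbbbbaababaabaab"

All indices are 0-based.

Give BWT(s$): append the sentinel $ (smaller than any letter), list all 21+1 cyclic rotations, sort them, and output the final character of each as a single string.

rank  rotation                last
    0  $bbbaabbbbbaababaabaab  b
    1  aab$bbbaabbbbbaababaab  b
    2  aabaab$bbbaabbbbbaabab  b
    3  aababaabaab$bbbaabbbbb  b
    4  aabbbbbaababaabaab$bbb  b
    5  ab$bbbaabbbbbaababaaba  a
    6  abaab$bbbaabbbbbaababa  a
    7  abaabaab$bbbaabbbbbaab  b
    8  ababaabaab$bbbaabbbbba  a
    9  abbbbbaababaabaab$bbba  a
   10  b$bbbaabbbbbaababaabaa  a
   11  baab$bbbaabbbbbaababaa  a
   12  baabaab$bbbaabbbbbaaba  a
   13  baababaabaab$bbbaabbbb  b
   14  baabbbbbaababaabaab$bb  b
   15  babaabaab$bbbaabbbbbaa  a
   16  bbaababaabaab$bbbaabbb  b
   17  bbaabbbbbaababaabaab$b  b
   18  bbbaababaabaab$bbbaabb  b
   19  bbbaabbbbbaababaabaab$  $
   20  bbbbaababaabaab$bbbaab  b
   21  bbbbbaababaabaab$bbbaa  a

bbbbbaabaaaaabbabbb$ba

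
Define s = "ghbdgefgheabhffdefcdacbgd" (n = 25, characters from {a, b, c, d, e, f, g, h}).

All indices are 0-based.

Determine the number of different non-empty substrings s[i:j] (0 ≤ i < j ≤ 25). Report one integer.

306

sorted suffixes:
  #0 SA[0]=10  'abhffdefcdacbgd'
  #1 SA[1]=20  'acbgd'
  #2 SA[2]=2  'bdgefgheabhffdefcdacbgd'
  #3 SA[3]=22  'bgd'
  #4 SA[4]=11  'bhffdefcdacbgd'
  #5 SA[5]=21  'cbgd'
  #6 SA[6]=18  'cdacbgd'
  #7 SA[7]=24  'd'
  #8 SA[8]=19  'dacbgd'
  #9 SA[9]=15  'defcdacbgd'
  #10 SA[10]=3  'dgefgheabhffdefcdacbgd'
  #11 SA[11]=9  'eabhffdefcdacbgd'
  #12 SA[12]=16  'efcdacbgd'
  #13 SA[13]=5  'efgheabhffdefcdacbgd'
  #14 SA[14]=17  'fcdacbgd'
  #15 SA[15]=14  'fdefcdacbgd'
  #16 SA[16]=13  'ffdefcdacbgd'
  #17 SA[17]=6  'fgheabhffdefcdacbgd'
  #18 SA[18]=23  'gd'
  #19 SA[19]=4  'gefgheabhffdefcdacbgd'
  #20 SA[20]=0  'ghbdgefgheabhffdefcdacbgd'
  #21 SA[21]=7  'gheabhffdefcdacbgd'
  #22 SA[22]=1  'hbdgefgheabhffdefcdacbgd'
  #23 SA[23]=8  'heabhffdefcdacbgd'
  #24 SA[24]=12  'hffdefcdacbgd'

SA = [10, 20, 2, 22, 11, 21, 18, 24, 19, 15, 3, 9, 16, 5, 17, 14, 13, 6, 23, 4, 0, 7, 1, 8, 12]
rank  pair      lcp
   1  s[10:],s[20:]  1  'a'
   2  s[20:],s[2:]  0  ''
   3  s[2:],s[22:]  1  'b'
   4  s[22:],s[11:]  1  'b'
   5  s[11:],s[21:]  0  ''
   6  s[21:],s[18:]  1  'c'
   7  s[18:],s[24:]  0  ''
   8  s[24:],s[19:]  1  'd'
   9  s[19:],s[15:]  1  'd'
  10  s[15:],s[3:]  1  'd'
  11  s[3:],s[9:]  0  ''
  12  s[9:],s[16:]  1  'e'
  13  s[16:],s[5:]  2  'ef'
  14  s[5:],s[17:]  0  ''
  15  s[17:],s[14:]  1  'f'
  16  s[14:],s[13:]  1  'f'
  17  s[13:],s[6:]  1  'f'
  18  s[6:],s[23:]  0  ''
  19  s[23:],s[4:]  1  'g'
  20  s[4:],s[0:]  1  'g'
  21  s[0:],s[7:]  2  'gh'
  22  s[7:],s[1:]  0  ''
  23  s[1:],s[8:]  1  'h'
  24  s[8:],s[12:]  1  'h'

n(n+1)/2 = 25·26/2 = 325
Σ LCP = 0 + 1 + 0 + 1 + 1 + 0 + 1 + 0 + 1 + 1 + 1 + 0 + 1 + 2 + 0 + 1 + 1 + 1 + 0 + 1 + 1 + 2 + 0 + 1 + 1 = 19
distinct = 325 − 19 = 306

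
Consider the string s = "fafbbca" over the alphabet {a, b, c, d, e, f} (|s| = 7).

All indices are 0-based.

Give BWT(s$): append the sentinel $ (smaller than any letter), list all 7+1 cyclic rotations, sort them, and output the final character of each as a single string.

acffbb$a

rank  rotation  last
    0  $fafbbca  a
    1  a$fafbbc  c
    2  afbbca$f  f
    3  bbca$faf  f
    4  bca$fafb  b
    5  ca$fafbb  b
    6  fafbbca$  $
    7  fbbca$fa  a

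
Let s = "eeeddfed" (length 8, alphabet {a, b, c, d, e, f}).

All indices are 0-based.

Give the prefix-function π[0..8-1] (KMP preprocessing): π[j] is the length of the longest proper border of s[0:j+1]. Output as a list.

π[0] = 0
j=1 s[j]='e': π[1]=1 (border 'e')
j=2 s[j]='e': π[2]=2 (border 'ee')
j=3 s[j]='d': k: 2→1→0; π[3]=0 (border '')
j=4 s[j]='d': π[4]=0 (border '')
j=5 s[j]='f': π[5]=0 (border '')
j=6 s[j]='e': π[6]=1 (border 'e')
j=7 s[j]='d': k: 1→0; π[7]=0 (border '')

[0, 1, 2, 0, 0, 0, 1, 0]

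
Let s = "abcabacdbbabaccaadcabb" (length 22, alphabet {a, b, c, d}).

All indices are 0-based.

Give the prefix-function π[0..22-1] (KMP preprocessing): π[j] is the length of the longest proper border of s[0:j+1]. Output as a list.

π[0] = 0
j=1 s[j]='b': π[1]=0 (border '')
j=2 s[j]='c': π[2]=0 (border '')
j=3 s[j]='a': π[3]=1 (border 'a')
j=4 s[j]='b': π[4]=2 (border 'ab')
j=5 s[j]='a': k: 2→0; π[5]=1 (border 'a')
j=6 s[j]='c': k: 1→0; π[6]=0 (border '')
j=7 s[j]='d': π[7]=0 (border '')
j=8 s[j]='b': π[8]=0 (border '')
j=9 s[j]='b': π[9]=0 (border '')
j=10 s[j]='a': π[10]=1 (border 'a')
j=11 s[j]='b': π[11]=2 (border 'ab')
j=12 s[j]='a': k: 2→0; π[12]=1 (border 'a')
j=13 s[j]='c': k: 1→0; π[13]=0 (border '')
j=14 s[j]='c': π[14]=0 (border '')
j=15 s[j]='a': π[15]=1 (border 'a')
j=16 s[j]='a': k: 1→0; π[16]=1 (border 'a')
j=17 s[j]='d': k: 1→0; π[17]=0 (border '')
j=18 s[j]='c': π[18]=0 (border '')
j=19 s[j]='a': π[19]=1 (border 'a')
j=20 s[j]='b': π[20]=2 (border 'ab')
j=21 s[j]='b': k: 2→0; π[21]=0 (border '')

[0, 0, 0, 1, 2, 1, 0, 0, 0, 0, 1, 2, 1, 0, 0, 1, 1, 0, 0, 1, 2, 0]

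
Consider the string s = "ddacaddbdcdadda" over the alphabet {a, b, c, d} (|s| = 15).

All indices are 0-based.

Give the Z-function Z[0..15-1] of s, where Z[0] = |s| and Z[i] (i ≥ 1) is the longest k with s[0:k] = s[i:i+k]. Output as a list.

[15, 1, 0, 0, 0, 2, 1, 0, 1, 0, 1, 0, 3, 1, 0]

Z[0]=15
i=1: outside box; Z[1]=1 extend→box=[1,2)
i=2: outside box; Z[2]=0
i=3: outside box; Z[3]=0
i=4: outside box; Z[4]=0
i=5: outside box; Z[5]=2 extend→box=[5,7)
i=6: min(r-i=1, Z[1]=1)=1; Z[6]=1
i=7: outside box; Z[7]=0
i=8: outside box; Z[8]=1 extend→box=[8,9)
i=9: outside box; Z[9]=0
i=10: outside box; Z[10]=1 extend→box=[10,11)
i=11: outside box; Z[11]=0
i=12: outside box; Z[12]=3 extend→box=[12,15)
i=13: min(r-i=2, Z[1]=1)=1; Z[13]=1
i=14: min(r-i=1, Z[2]=0)=0; Z[14]=0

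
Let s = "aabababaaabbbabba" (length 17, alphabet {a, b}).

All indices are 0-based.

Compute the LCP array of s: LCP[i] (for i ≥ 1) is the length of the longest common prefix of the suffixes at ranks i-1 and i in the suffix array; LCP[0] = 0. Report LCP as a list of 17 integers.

[0, 1, 2, 3, 1, 3, 5, 2, 3, 0, 2, 2, 4, 3, 1, 3, 2]

rank→(start, suffix):
  0 → (16, 'a')
  1 → (7, 'aaabbbabba')
  2 → (0, 'aabababaaabbbabba')
  3 → (8, 'aabbbabba')
  4 → (5, 'abaaabbbabba')
  5 → (3, 'ababaaabbbabba')
  6 → (1, 'abababaaabbbabba')
  7 → (13, 'abba')
  8 → (9, 'abbbabba')
  9 → (15, 'ba')
  10 → (6, 'baaabbbabba')
  11 → (4, 'babaaabbbabba')
  12 → (2, 'bababaaabbbabba')
  13 → (12, 'babba')
  14 → (14, 'bba')
  15 → (11, 'bbabba')
  16 → (10, 'bbbabba')

SA = [16, 7, 0, 8, 5, 3, 1, 13, 9, 15, 6, 4, 2, 12, 14, 11, 10]
rank  pair      lcp
   1  s[16:],s[7:]  1  'a'
   2  s[7:],s[0:]  2  'aa'
   3  s[0:],s[8:]  3  'aab'
   4  s[8:],s[5:]  1  'a'
   5  s[5:],s[3:]  3  'aba'
   6  s[3:],s[1:]  5  'ababa'
   7  s[1:],s[13:]  2  'ab'
   8  s[13:],s[9:]  3  'abb'
   9  s[9:],s[15:]  0  ''
  10  s[15:],s[6:]  2  'ba'
  11  s[6:],s[4:]  2  'ba'
  12  s[4:],s[2:]  4  'baba'
  13  s[2:],s[12:]  3  'bab'
  14  s[12:],s[14:]  1  'b'
  15  s[14:],s[11:]  3  'bba'
  16  s[11:],s[10:]  2  'bb'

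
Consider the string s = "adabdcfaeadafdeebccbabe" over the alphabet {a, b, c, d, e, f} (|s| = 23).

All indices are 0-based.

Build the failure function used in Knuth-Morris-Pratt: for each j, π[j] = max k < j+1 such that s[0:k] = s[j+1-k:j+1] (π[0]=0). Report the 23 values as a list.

[0, 0, 1, 0, 0, 0, 0, 1, 0, 1, 2, 3, 0, 0, 0, 0, 0, 0, 0, 0, 1, 0, 0]

π[0] = 0
j=1 s[j]='d': π[1]=0 (border '')
j=2 s[j]='a': π[2]=1 (border 'a')
j=3 s[j]='b': k: 1→0; π[3]=0 (border '')
j=4 s[j]='d': π[4]=0 (border '')
j=5 s[j]='c': π[5]=0 (border '')
j=6 s[j]='f': π[6]=0 (border '')
j=7 s[j]='a': π[7]=1 (border 'a')
j=8 s[j]='e': k: 1→0; π[8]=0 (border '')
j=9 s[j]='a': π[9]=1 (border 'a')
j=10 s[j]='d': π[10]=2 (border 'ad')
j=11 s[j]='a': π[11]=3 (border 'ada')
j=12 s[j]='f': k: 3→1→0; π[12]=0 (border '')
j=13 s[j]='d': π[13]=0 (border '')
j=14 s[j]='e': π[14]=0 (border '')
j=15 s[j]='e': π[15]=0 (border '')
j=16 s[j]='b': π[16]=0 (border '')
j=17 s[j]='c': π[17]=0 (border '')
j=18 s[j]='c': π[18]=0 (border '')
j=19 s[j]='b': π[19]=0 (border '')
j=20 s[j]='a': π[20]=1 (border 'a')
j=21 s[j]='b': k: 1→0; π[21]=0 (border '')
j=22 s[j]='e': π[22]=0 (border '')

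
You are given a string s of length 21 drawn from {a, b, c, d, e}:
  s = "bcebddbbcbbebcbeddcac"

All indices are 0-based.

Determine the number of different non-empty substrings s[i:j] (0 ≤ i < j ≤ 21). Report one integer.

207

rank→(start, suffix):
  0 → (19, 'ac')
  1 → (6, 'bbcbbebcbeddcac')
  2 → (9, 'bbebcbeddcac')
  3 → (7, 'bcbbebcbeddcac')
  4 → (12, 'bcbeddcac')
  5 → (0, 'bcebddbbcbbebcbeddcac')
  6 → (3, 'bddbbcbbebcbeddcac')
  7 → (10, 'bebcbeddcac')
  8 → (14, 'beddcac')
  9 → (20, 'c')
  10 → (18, 'cac')
  11 → (8, 'cbbebcbeddcac')
  12 → (13, 'cbeddcac')
  13 → (1, 'cebddbbcbbebcbeddcac')
  14 → (5, 'dbbcbbebcbeddcac')
  15 → (17, 'dcac')
  16 → (4, 'ddbbcbbebcbeddcac')
  17 → (16, 'ddcac')
  18 → (11, 'ebcbeddcac')
  19 → (2, 'ebddbbcbbebcbeddcac')
  20 → (15, 'eddcac')

SA = [19, 6, 9, 7, 12, 0, 3, 10, 14, 20, 18, 8, 13, 1, 5, 17, 4, 16, 11, 2, 15]
[i] adj suffixes → lcp
  [1] 19/6 → 0 ('')
  [2] 6/9 → 2 ('bb')
  [3] 9/7 → 1 ('b')
  [4] 7/12 → 3 ('bcb')
  [5] 12/0 → 2 ('bc')
  [6] 0/3 → 1 ('b')
  [7] 3/10 → 1 ('b')
  [8] 10/14 → 2 ('be')
  [9] 14/20 → 0 ('')
  [10] 20/18 → 1 ('c')
  [11] 18/8 → 1 ('c')
  [12] 8/13 → 2 ('cb')
  [13] 13/1 → 1 ('c')
  [14] 1/5 → 0 ('')
  [15] 5/17 → 1 ('d')
  [16] 17/4 → 1 ('d')
  [17] 4/16 → 2 ('dd')
  [18] 16/11 → 0 ('')
  [19] 11/2 → 2 ('eb')
  [20] 2/15 → 1 ('e')

n(n+1)/2 = 21·22/2 = 231
Σ LCP = 0 + 0 + 2 + 1 + 3 + 2 + 1 + 1 + 2 + 0 + 1 + 1 + 2 + 1 + 0 + 1 + 1 + 2 + 0 + 2 + 1 = 24
distinct = 231 − 24 = 207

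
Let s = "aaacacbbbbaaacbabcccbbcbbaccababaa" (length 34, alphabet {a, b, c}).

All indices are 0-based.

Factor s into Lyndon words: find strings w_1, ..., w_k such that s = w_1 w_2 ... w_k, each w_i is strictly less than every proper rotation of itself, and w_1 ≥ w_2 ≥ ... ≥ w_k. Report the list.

["aaacacbbbbaaacbabcccbbcbbaccabab", "a", "a"]

emit factor 1: 'aaacacbbbbaaacbabcccbbcbbaccabab' (i=0, period=32)
emit factor 2: 'a' (i=32, period=1)
emit factor 3: 'a' (i=33, period=1)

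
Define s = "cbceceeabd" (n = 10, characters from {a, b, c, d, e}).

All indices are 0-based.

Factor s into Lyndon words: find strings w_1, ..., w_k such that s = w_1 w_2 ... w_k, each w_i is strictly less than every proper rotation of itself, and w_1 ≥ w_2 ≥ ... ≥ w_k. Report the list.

emit factor 1: 'c' (i=0, period=1)
emit factor 2: 'bcecee' (i=1, period=6)
emit factor 3: 'abd' (i=7, period=3)

["c", "bcecee", "abd"]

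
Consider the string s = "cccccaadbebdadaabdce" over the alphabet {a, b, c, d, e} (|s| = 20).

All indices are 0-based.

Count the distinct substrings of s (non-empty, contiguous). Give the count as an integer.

185

rank→(start, suffix):
  0 → (14, 'aabdce')
  1 → (5, 'aadbebdadaabdce')
  2 → (15, 'abdce')
  3 → (12, 'adaabdce')
  4 → (6, 'adbebdadaabdce')
  5 → (10, 'bdadaabdce')
  6 → (16, 'bdce')
  7 → (8, 'bebdadaabdce')
  8 → (4, 'caadbebdadaabdce')
  9 → (3, 'ccaadbebdadaabdce')
  10 → (2, 'cccaadbebdadaabdce')
  11 → (1, 'ccccaadbebdadaabdce')
  12 → (0, 'cccccaadbebdadaabdce')
  13 → (18, 'ce')
  14 → (13, 'daabdce')
  15 → (11, 'dadaabdce')
  16 → (7, 'dbebdadaabdce')
  17 → (17, 'dce')
  18 → (19, 'e')
  19 → (9, 'ebdadaabdce')

SA = [14, 5, 15, 12, 6, 10, 16, 8, 4, 3, 2, 1, 0, 18, 13, 11, 7, 17, 19, 9]
i: (SA[i-1],SA[i]) lcp shared
  1: (14,5) 2 'aa'
  2: (5,15) 1 'a'
  3: (15,12) 1 'a'
  4: (12,6) 2 'ad'
  5: (6,10) 0 ''
  6: (10,16) 2 'bd'
  7: (16,8) 1 'b'
  8: (8,4) 0 ''
  9: (4,3) 1 'c'
  10: (3,2) 2 'cc'
  11: (2,1) 3 'ccc'
  12: (1,0) 4 'cccc'
  13: (0,18) 1 'c'
  14: (18,13) 0 ''
  15: (13,11) 2 'da'
  16: (11,7) 1 'd'
  17: (7,17) 1 'd'
  18: (17,19) 0 ''
  19: (19,9) 1 'e'

n(n+1)/2 = 20·21/2 = 210
Σ LCP = 0 + 2 + 1 + 1 + 2 + 0 + 2 + 1 + 0 + 1 + 2 + 3 + 4 + 1 + 0 + 2 + 1 + 1 + 0 + 1 = 25
distinct = 210 − 25 = 185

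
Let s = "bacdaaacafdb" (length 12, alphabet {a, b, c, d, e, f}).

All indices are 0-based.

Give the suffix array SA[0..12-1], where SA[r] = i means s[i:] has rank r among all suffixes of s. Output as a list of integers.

rank→(start, suffix):
  0 → (4, 'aaacafdb')
  1 → (5, 'aacafdb')
  2 → (6, 'acafdb')
  3 → (1, 'acdaaacafdb')
  4 → (8, 'afdb')
  5 → (11, 'b')
  6 → (0, 'bacdaaacafdb')
  7 → (7, 'cafdb')
  8 → (2, 'cdaaacafdb')
  9 → (3, 'daaacafdb')
  10 → (10, 'db')
  11 → (9, 'fdb')

[4, 5, 6, 1, 8, 11, 0, 7, 2, 3, 10, 9]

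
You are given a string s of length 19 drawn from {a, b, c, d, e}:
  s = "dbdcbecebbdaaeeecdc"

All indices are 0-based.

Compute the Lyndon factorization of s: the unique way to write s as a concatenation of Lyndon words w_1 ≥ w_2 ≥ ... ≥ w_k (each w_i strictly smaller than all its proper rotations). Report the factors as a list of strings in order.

emit factor 1: 'd' (i=0, period=1)
emit factor 2: 'bdcbece' (i=1, period=7)
emit factor 3: 'bbd' (i=8, period=3)
emit factor 4: 'aaeeecdc' (i=11, period=8)

["d", "bdcbece", "bbd", "aaeeecdc"]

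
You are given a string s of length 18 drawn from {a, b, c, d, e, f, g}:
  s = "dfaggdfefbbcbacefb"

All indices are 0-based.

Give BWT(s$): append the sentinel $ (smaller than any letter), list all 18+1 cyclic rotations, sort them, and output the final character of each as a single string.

bbffcfbba$gcfdeedga

rank  rotation             last
    0  $dfaggdfefbbcbacefb  b
    1  acefb$dfaggdfefbbcb  b
    2  aggdfefbbcbacefb$df  f
    3  b$dfaggdfefbbcbacef  f
    4  bacefb$dfaggdfefbbc  c
    5  bbcbacefb$dfaggdfef  f
    6  bcbacefb$dfaggdfefb  b
    7  cbacefb$dfaggdfefbb  b
    8  cefb$dfaggdfefbbcba  a
    9  dfaggdfefbbcbacefb$  $
   10  dfefbbcbacefb$dfagg  g
   11  efb$dfaggdfefbbcbac  c
   12  efbbcbacefb$dfaggdf  f
   13  faggdfefbbcbacefb$d  d
   14  fb$dfaggdfefbbcbace  e
   15  fbbcbacefb$dfaggdfe  e
   16  fefbbcbacefb$dfaggd  d
   17  gdfefbbcbacefb$dfag  g
   18  ggdfefbbcbacefb$dfa  a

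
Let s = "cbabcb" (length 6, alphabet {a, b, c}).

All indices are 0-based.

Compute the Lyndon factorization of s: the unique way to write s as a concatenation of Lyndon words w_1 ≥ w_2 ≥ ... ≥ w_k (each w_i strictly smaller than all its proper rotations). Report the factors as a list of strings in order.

emit factor 1: 'c' (i=0, period=1)
emit factor 2: 'b' (i=1, period=1)
emit factor 3: 'abcb' (i=2, period=4)

["c", "b", "abcb"]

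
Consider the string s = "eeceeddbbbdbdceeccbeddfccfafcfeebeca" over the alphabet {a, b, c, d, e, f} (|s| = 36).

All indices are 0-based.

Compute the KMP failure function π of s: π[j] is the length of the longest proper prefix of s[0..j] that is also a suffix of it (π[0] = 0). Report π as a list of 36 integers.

[0, 1, 0, 1, 2, 0, 0, 0, 0, 0, 0, 0, 0, 0, 1, 2, 3, 0, 0, 1, 0, 0, 0, 0, 0, 0, 0, 0, 0, 0, 1, 2, 0, 1, 0, 0]

π[0] = 0
j=1 s[j]='e': π[1]=1 (border 'e')
j=2 s[j]='c': k: 1→0; π[2]=0 (border '')
j=3 s[j]='e': π[3]=1 (border 'e')
j=4 s[j]='e': π[4]=2 (border 'ee')
j=5 s[j]='d': k: 2→1→0; π[5]=0 (border '')
j=6 s[j]='d': π[6]=0 (border '')
j=7 s[j]='b': π[7]=0 (border '')
j=8 s[j]='b': π[8]=0 (border '')
j=9 s[j]='b': π[9]=0 (border '')
j=10 s[j]='d': π[10]=0 (border '')
j=11 s[j]='b': π[11]=0 (border '')
j=12 s[j]='d': π[12]=0 (border '')
j=13 s[j]='c': π[13]=0 (border '')
j=14 s[j]='e': π[14]=1 (border 'e')
j=15 s[j]='e': π[15]=2 (border 'ee')
j=16 s[j]='c': π[16]=3 (border 'eec')
j=17 s[j]='c': k: 3→0; π[17]=0 (border '')
j=18 s[j]='b': π[18]=0 (border '')
j=19 s[j]='e': π[19]=1 (border 'e')
j=20 s[j]='d': k: 1→0; π[20]=0 (border '')
j=21 s[j]='d': π[21]=0 (border '')
j=22 s[j]='f': π[22]=0 (border '')
j=23 s[j]='c': π[23]=0 (border '')
j=24 s[j]='c': π[24]=0 (border '')
j=25 s[j]='f': π[25]=0 (border '')
j=26 s[j]='a': π[26]=0 (border '')
j=27 s[j]='f': π[27]=0 (border '')
j=28 s[j]='c': π[28]=0 (border '')
j=29 s[j]='f': π[29]=0 (border '')
j=30 s[j]='e': π[30]=1 (border 'e')
j=31 s[j]='e': π[31]=2 (border 'ee')
j=32 s[j]='b': k: 2→1→0; π[32]=0 (border '')
j=33 s[j]='e': π[33]=1 (border 'e')
j=34 s[j]='c': k: 1→0; π[34]=0 (border '')
j=35 s[j]='a': π[35]=0 (border '')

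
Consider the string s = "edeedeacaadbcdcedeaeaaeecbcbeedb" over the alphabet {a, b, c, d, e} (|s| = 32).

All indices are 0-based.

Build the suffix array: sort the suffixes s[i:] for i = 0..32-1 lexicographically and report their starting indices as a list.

[8, 20, 6, 9, 18, 21, 31, 25, 11, 27, 7, 24, 26, 12, 14, 30, 10, 13, 4, 16, 1, 19, 5, 17, 23, 29, 3, 15, 0, 22, 28, 2]

rank→(start, suffix):
  0 → (8, 'aadbcdcedeaeaaeecbcbeedb')
  1 → (20, 'aaeecbcbeedb')
  2 → (6, 'acaadbcdcedeaeaaeecbcbeedb')
  3 → (9, 'adbcdcedeaeaaeecbcbeedb')
  4 → (18, 'aeaaeecbcbeedb')
  5 → (21, 'aeecbcbeedb')
  6 → (31, 'b')
  7 → (25, 'bcbeedb')
  8 → (11, 'bcdcedeaeaaeecbcbeedb')
  9 → (27, 'beedb')
  10 → (7, 'caadbcdcedeaeaaeecbcbeedb')
  11 → (24, 'cbcbeedb')
  12 → (26, 'cbeedb')
  13 → (12, 'cdcedeaeaaeecbcbeedb')
  14 → (14, 'cedeaeaaeecbcbeedb')
  15 → (30, 'db')
  16 → (10, 'dbcdcedeaeaaeecbcbeedb')
  17 → (13, 'dcedeaeaaeecbcbeedb')
  18 → (4, 'deacaadbcdcedeaeaaeecbcbeedb')
  19 → (16, 'deaeaaeecbcbeedb')
  20 → (1, 'deedeacaadbcdcedeaeaaeecbcbeedb')
  21 → (19, 'eaaeecbcbeedb')
  22 → (5, 'eacaadbcdcedeaeaaeecbcbeedb')
  23 → (17, 'eaeaaeecbcbeedb')
  24 → (23, 'ecbcbeedb')
  25 → (29, 'edb')
  26 → (3, 'edeacaadbcdcedeaeaaeecbcbeedb')
  27 → (15, 'edeaeaaeecbcbeedb')
  28 → (0, 'edeedeacaadbcdcedeaeaaeecbcbeedb')
  29 → (22, 'eecbcbeedb')
  30 → (28, 'eedb')
  31 → (2, 'eedeacaadbcdcedeaeaaeecbcbeedb')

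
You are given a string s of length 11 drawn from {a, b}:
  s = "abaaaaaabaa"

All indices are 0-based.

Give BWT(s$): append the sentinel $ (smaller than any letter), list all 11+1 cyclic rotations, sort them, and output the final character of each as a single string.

rank  rotation      last
    0  $abaaaaaabaa  a
    1  a$abaaaaaaba  a
    2  aa$abaaaaaab  b
    3  aaaaaabaa$ab  b
    4  aaaaabaa$aba  a
    5  aaaabaa$abaa  a
    6  aaabaa$abaaa  a
    7  aabaa$abaaaa  a
    8  abaa$abaaaaa  a
    9  abaaaaaabaa$  $
   10  baa$abaaaaaa  a
   11  baaaaaabaa$a  a

aabbaaaaa$aa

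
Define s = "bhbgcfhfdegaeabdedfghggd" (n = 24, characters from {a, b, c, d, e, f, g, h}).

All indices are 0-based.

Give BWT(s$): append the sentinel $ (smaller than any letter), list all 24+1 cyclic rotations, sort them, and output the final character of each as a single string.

rank  rotation                   last
    0  $bhbgcfhfdegaeabdedfghggd  d
    1  abdedfghggd$bhbgcfhfdegae  e
    2  aeabdedfghggd$bhbgcfhfdeg  g
    3  bdedfghggd$bhbgcfhfdegaea  a
    4  bgcfhfdegaeabdedfghggd$bh  h
    5  bhbgcfhfdegaeabdedfghggd$  $
    6  cfhfdegaeabdedfghggd$bhbg  g
    7  d$bhbgcfhfdegaeabdedfghgg  g
    8  dedfghggd$bhbgcfhfdegaeab  b
    9  degaeabdedfghggd$bhbgcfhf  f
   10  dfghggd$bhbgcfhfdegaeabde  e
   11  eabdedfghggd$bhbgcfhfdega  a
   12  edfghggd$bhbgcfhfdegaeabd  d
   13  egaeabdedfghggd$bhbgcfhfd  d
   14  fdegaeabdedfghggd$bhbgcfh  h
   15  fghggd$bhbgcfhfdegaeabded  d
   16  fhfdegaeabdedfghggd$bhbgc  c
   17  gaeabdedfghggd$bhbgcfhfde  e
   18  gcfhfdegaeabdedfghggd$bhb  b
   19  gd$bhbgcfhfdegaeabdedfghg  g
   20  ggd$bhbgcfhfdegaeabdedfgh  h
   21  ghggd$bhbgcfhfdegaeabdedf  f
   22  hbgcfhfdegaeabdedfghggd$b  b
   23  hfdegaeabdedfghggd$bhbgcf  f
   24  hggd$bhbgcfhfdegaeabdedfg  g

degah$ggbfeaddhdcebghfbfg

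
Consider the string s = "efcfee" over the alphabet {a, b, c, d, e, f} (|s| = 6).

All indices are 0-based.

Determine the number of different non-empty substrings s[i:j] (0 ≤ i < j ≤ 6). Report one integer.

18

rank→(start, suffix):
  0 → (2, 'cfee')
  1 → (5, 'e')
  2 → (4, 'ee')
  3 → (0, 'efcfee')
  4 → (1, 'fcfee')
  5 → (3, 'fee')

SA = [2, 5, 4, 0, 1, 3]
[i] adj suffixes → lcp
  [1] 2/5 → 0 ('')
  [2] 5/4 → 1 ('e')
  [3] 4/0 → 1 ('e')
  [4] 0/1 → 0 ('')
  [5] 1/3 → 1 ('f')

n(n+1)/2 = 6·7/2 = 21
Σ LCP = 0 + 0 + 1 + 1 + 0 + 1 = 3
distinct = 21 − 3 = 18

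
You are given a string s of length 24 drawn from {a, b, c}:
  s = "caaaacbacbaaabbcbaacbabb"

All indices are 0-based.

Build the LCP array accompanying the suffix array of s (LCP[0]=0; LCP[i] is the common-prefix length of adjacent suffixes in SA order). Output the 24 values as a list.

[0, 3, 3, 2, 2, 5, 1, 3, 1, 4, 4, 0, 1, 3, 2, 2, 1, 2, 1, 0, 1, 4, 3, 3]

rank | idx | suffix
   0 |   1 | aaaacbacbaaabbcbaacbabb
   1 |  10 | aaabbcbaacbabb
   2 |   2 | aaacbacbaaabbcbaacbabb
   3 |  11 | aabbcbaacbabb
   4 |  17 | aacbabb
   5 |   3 | aacbacbaaabbcbaacbabb
   6 |  21 | abb
   7 |  12 | abbcbaacbabb
   8 |   7 | acbaaabbcbaacbabb
   9 |  18 | acbabb
  10 |   4 | acbacbaaabbcbaacbabb
  11 |  23 | b
  12 |   9 | baaabbcbaacbabb
  13 |  16 | baacbabb
  14 |  20 | babb
  15 |   6 | bacbaaabbcbaacbabb
  16 |  22 | bb
  17 |  13 | bbcbaacbabb
  18 |  14 | bcbaacbabb
  19 |   0 | caaaacbacbaaabbcbaacbabb
  20 |   8 | cbaaabbcbaacbabb
  21 |  15 | cbaacbabb
  22 |  19 | cbabb
  23 |   5 | cbacbaaabbcbaacbabb

SA = [1, 10, 2, 11, 17, 3, 21, 12, 7, 18, 4, 23, 9, 16, 20, 6, 22, 13, 14, 0, 8, 15, 19, 5]
rank  pair      lcp
   1  s[1:],s[10:]  3  'aaa'
   2  s[10:],s[2:]  3  'aaa'
   3  s[2:],s[11:]  2  'aa'
   4  s[11:],s[17:]  2  'aa'
   5  s[17:],s[3:]  5  'aacba'
   6  s[3:],s[21:]  1  'a'
   7  s[21:],s[12:]  3  'abb'
   8  s[12:],s[7:]  1  'a'
   9  s[7:],s[18:]  4  'acba'
  10  s[18:],s[4:]  4  'acba'
  11  s[4:],s[23:]  0  ''
  12  s[23:],s[9:]  1  'b'
  13  s[9:],s[16:]  3  'baa'
  14  s[16:],s[20:]  2  'ba'
  15  s[20:],s[6:]  2  'ba'
  16  s[6:],s[22:]  1  'b'
  17  s[22:],s[13:]  2  'bb'
  18  s[13:],s[14:]  1  'b'
  19  s[14:],s[0:]  0  ''
  20  s[0:],s[8:]  1  'c'
  21  s[8:],s[15:]  4  'cbaa'
  22  s[15:],s[19:]  3  'cba'
  23  s[19:],s[5:]  3  'cba'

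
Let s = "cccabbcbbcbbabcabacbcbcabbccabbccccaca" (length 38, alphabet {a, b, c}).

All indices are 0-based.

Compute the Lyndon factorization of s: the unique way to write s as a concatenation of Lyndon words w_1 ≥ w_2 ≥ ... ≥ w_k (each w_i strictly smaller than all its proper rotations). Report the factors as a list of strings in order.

["c", "c", "c", "abbcbbcbbabc", "abacbcbcabbccabbccccac", "a"]

emit factor 1: 'c' (i=0, period=1)
emit factor 2: 'c' (i=1, period=1)
emit factor 3: 'c' (i=2, period=1)
emit factor 4: 'abbcbbcbbabc' (i=3, period=12)
emit factor 5: 'abacbcbcabbccabbccccac' (i=15, period=22)
emit factor 6: 'a' (i=37, period=1)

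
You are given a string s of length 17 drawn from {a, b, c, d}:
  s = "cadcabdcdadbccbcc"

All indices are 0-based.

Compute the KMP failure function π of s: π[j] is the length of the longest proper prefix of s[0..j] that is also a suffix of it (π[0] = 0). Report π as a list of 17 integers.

[0, 0, 0, 1, 2, 0, 0, 1, 0, 0, 0, 0, 1, 1, 0, 1, 1]

π[0] = 0
j=1 s[j]='a': π[1]=0 (border '')
j=2 s[j]='d': π[2]=0 (border '')
j=3 s[j]='c': π[3]=1 (border 'c')
j=4 s[j]='a': π[4]=2 (border 'ca')
j=5 s[j]='b': k: 2→0; π[5]=0 (border '')
j=6 s[j]='d': π[6]=0 (border '')
j=7 s[j]='c': π[7]=1 (border 'c')
j=8 s[j]='d': k: 1→0; π[8]=0 (border '')
j=9 s[j]='a': π[9]=0 (border '')
j=10 s[j]='d': π[10]=0 (border '')
j=11 s[j]='b': π[11]=0 (border '')
j=12 s[j]='c': π[12]=1 (border 'c')
j=13 s[j]='c': k: 1→0; π[13]=1 (border 'c')
j=14 s[j]='b': k: 1→0; π[14]=0 (border '')
j=15 s[j]='c': π[15]=1 (border 'c')
j=16 s[j]='c': k: 1→0; π[16]=1 (border 'c')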